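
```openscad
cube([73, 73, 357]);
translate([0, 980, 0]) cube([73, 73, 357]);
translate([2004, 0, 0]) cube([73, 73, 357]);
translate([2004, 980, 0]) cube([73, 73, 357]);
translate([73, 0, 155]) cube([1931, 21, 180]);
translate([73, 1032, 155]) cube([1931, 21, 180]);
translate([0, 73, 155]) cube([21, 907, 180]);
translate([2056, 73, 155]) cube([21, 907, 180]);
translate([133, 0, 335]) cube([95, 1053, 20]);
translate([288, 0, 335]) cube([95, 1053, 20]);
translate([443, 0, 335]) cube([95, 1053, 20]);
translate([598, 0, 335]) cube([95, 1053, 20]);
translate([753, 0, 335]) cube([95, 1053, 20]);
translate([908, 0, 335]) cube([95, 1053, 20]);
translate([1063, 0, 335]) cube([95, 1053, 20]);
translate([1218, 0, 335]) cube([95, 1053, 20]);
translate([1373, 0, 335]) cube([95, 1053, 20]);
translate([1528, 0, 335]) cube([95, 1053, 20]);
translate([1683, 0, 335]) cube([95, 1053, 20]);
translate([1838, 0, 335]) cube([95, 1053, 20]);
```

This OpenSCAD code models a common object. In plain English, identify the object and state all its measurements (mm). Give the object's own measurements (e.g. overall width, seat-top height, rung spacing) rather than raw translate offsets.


A bed frame 2077 mm long (x) by 1053 mm wide (y). Four 73×73 mm corner posts, 357 mm tall, at the corners of the footprint. Four rails of 21 mm thickness and 180 mm height run between adjacent posts with their undersides at z = 155 mm, their outer faces flush with the outside of the frame (the two x-running rails run between the posts' inner faces; the two y-running rails run between the posts' inner faces). 12 slats, each 95 mm wide (x) and 20 mm thick, lie across the top of the two x-running rails, running the full 1053 mm width of the frame in y; along x they sit between the end posts with a 60 mm gap after the −x posts and between neighbouring slats, leaving 71 mm before the +x posts.


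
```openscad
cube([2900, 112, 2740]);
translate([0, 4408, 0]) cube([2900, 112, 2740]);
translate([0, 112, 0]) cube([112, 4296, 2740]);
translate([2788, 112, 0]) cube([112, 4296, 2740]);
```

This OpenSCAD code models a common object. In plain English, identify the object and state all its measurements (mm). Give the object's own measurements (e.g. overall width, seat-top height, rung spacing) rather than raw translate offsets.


The wall frame of a small rectangular building: four walls, each 2740 mm tall and 112 mm thick, enclosing a footprint 2900 mm (x) by 4520 mm (y) outside-to-outside, with no floor or roof. The front and back walls (the −y and +y sides) span the full width; the two side walls fit between them.


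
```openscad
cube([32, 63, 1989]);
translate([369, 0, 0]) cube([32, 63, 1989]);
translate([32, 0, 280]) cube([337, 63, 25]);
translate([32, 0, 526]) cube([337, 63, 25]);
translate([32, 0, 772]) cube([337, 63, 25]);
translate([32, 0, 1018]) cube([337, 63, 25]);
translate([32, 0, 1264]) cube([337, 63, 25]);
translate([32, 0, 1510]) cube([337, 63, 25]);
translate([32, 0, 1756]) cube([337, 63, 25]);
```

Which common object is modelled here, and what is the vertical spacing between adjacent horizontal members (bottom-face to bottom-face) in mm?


A ladder. The rung spacing is 246 mm.

Two tall 32×63 posts with 7 short bars between them — a ladder. Adjacent rungs sit at z = 280 and z = 526, so the spacing is 526 − 280 = 246 mm.


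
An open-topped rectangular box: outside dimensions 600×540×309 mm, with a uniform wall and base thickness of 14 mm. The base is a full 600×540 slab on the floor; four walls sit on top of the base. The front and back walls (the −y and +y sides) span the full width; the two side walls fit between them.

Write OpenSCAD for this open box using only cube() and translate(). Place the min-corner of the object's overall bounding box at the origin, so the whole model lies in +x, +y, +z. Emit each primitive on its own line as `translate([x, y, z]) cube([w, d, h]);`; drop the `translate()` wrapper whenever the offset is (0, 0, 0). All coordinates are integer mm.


cube([600, 540, 14]);
translate([0, 0, 14]) cube([600, 14, 295]);
translate([0, 526, 14]) cube([600, 14, 295]);
translate([0, 14, 14]) cube([14, 512, 295]);
translate([586, 14, 14]) cube([14, 512, 295]);


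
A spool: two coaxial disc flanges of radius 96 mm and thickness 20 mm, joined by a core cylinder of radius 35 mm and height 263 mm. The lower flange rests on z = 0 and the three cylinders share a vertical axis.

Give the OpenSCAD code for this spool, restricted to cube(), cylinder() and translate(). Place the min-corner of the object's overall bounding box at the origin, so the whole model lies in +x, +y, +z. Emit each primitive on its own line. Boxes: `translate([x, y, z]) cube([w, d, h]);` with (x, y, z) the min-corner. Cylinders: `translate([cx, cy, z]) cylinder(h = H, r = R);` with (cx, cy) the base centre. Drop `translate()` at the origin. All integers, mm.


translate([96, 96, 0]) cylinder(h = 20, r = 96);
translate([96, 96, 20]) cylinder(h = 263, r = 35);
translate([96, 96, 283]) cylinder(h = 20, r = 96);


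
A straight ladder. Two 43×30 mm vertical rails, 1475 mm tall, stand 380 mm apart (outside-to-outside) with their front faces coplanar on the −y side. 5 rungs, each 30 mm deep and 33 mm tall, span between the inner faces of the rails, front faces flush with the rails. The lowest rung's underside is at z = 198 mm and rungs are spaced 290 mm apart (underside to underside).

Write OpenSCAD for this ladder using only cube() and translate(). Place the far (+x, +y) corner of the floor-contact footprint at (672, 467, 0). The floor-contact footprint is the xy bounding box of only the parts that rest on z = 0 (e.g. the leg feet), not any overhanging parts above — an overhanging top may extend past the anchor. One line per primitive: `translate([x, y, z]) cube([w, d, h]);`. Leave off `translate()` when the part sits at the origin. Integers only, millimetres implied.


translate([292, 437, 0]) cube([43, 30, 1475]);
translate([629, 437, 0]) cube([43, 30, 1475]);
translate([335, 437, 198]) cube([294, 30, 33]);
translate([335, 437, 488]) cube([294, 30, 33]);
translate([335, 437, 778]) cube([294, 30, 33]);
translate([335, 437, 1068]) cube([294, 30, 33]);
translate([335, 437, 1358]) cube([294, 30, 33]);


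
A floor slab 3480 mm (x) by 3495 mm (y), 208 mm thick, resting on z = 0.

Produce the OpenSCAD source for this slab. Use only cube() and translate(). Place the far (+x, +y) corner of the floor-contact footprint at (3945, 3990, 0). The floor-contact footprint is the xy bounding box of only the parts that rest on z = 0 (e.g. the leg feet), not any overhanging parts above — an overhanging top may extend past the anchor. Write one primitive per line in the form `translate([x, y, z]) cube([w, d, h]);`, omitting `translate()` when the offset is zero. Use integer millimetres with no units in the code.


translate([465, 495, 0]) cube([3480, 3495, 208]);


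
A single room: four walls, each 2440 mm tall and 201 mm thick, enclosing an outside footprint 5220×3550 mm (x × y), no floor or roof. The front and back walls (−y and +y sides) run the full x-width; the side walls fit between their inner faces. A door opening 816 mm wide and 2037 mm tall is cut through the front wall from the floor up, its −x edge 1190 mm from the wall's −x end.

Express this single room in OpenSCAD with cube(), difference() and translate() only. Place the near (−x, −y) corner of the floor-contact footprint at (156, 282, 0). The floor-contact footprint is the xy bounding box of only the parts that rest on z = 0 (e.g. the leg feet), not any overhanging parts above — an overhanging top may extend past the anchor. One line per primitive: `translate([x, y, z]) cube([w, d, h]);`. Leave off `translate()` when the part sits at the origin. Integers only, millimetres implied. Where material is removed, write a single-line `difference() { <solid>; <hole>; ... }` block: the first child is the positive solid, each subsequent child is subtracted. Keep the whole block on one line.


difference() { translate([156, 282, 0]) cube([5220, 201, 2440]); translate([1346, 282, 0]) cube([816, 201, 2037]); }
translate([156, 3631, 0]) cube([5220, 201, 2440]);
translate([156, 483, 0]) cube([201, 3148, 2440]);
translate([5175, 483, 0]) cube([201, 3148, 2440]);


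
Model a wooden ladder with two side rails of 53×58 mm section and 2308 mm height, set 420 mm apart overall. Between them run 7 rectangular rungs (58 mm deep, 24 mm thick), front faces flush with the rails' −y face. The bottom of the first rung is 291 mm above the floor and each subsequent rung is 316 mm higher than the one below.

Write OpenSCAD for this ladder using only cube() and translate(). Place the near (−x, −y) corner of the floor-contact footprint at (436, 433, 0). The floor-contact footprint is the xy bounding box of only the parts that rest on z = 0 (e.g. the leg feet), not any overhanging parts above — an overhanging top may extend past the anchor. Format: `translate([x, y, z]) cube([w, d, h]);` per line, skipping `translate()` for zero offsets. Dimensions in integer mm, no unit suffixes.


// rung span = 420 - 2*53 = 314
// rung[k] z = 291 + k*316
translate([436, 433, 0]) cube([53, 58, 2308]);
translate([803, 433, 0]) cube([53, 58, 2308]);
translate([489, 433, 291]) cube([314, 58, 24]);
translate([489, 433, 607]) cube([314, 58, 24]);
translate([489, 433, 923]) cube([314, 58, 24]);
translate([489, 433, 1239]) cube([314, 58, 24]);
translate([489, 433, 1555]) cube([314, 58, 24]);
translate([489, 433, 1871]) cube([314, 58, 24]);
translate([489, 433, 2187]) cube([314, 58, 24]);


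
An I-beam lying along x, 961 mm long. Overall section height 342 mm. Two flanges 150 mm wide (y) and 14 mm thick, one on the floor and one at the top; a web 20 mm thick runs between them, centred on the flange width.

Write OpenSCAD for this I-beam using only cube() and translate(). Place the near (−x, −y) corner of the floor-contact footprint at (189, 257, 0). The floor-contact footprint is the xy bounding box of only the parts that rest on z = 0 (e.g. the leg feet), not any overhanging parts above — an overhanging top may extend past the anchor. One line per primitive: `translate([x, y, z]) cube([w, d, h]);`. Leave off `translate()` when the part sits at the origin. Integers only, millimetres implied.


translate([189, 257, 0]) cube([961, 150, 14]);
translate([189, 322, 14]) cube([961, 20, 314]);
translate([189, 257, 328]) cube([961, 150, 14]);


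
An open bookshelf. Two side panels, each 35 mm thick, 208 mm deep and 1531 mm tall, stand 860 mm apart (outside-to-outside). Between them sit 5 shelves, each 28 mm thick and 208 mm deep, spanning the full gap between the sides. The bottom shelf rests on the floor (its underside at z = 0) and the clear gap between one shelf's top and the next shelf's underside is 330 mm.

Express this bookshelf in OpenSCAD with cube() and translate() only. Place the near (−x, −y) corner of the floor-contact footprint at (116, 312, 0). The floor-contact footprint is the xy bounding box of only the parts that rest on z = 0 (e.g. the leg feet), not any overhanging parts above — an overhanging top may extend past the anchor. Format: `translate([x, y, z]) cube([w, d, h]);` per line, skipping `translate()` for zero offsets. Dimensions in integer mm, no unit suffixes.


translate([116, 312, 0]) cube([35, 208, 1531]);
translate([941, 312, 0]) cube([35, 208, 1531]);
translate([151, 312, 0]) cube([790, 208, 28]);
translate([151, 312, 358]) cube([790, 208, 28]);
translate([151, 312, 716]) cube([790, 208, 28]);
translate([151, 312, 1074]) cube([790, 208, 28]);
translate([151, 312, 1432]) cube([790, 208, 28]);


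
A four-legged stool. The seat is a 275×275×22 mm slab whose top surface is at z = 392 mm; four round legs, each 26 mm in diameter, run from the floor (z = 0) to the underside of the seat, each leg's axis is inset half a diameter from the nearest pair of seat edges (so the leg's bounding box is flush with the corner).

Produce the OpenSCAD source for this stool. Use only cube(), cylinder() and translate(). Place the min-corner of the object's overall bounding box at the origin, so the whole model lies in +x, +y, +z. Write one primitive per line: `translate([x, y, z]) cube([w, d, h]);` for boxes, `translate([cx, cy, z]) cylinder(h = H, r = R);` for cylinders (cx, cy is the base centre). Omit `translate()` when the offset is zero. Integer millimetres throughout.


translate([0, 0, 370]) cube([275, 275, 22]);
translate([13, 13, 0]) cylinder(h = 370, r = 13);
translate([262, 13, 0]) cylinder(h = 370, r = 13);
translate([13, 262, 0]) cylinder(h = 370, r = 13);
translate([262, 262, 0]) cylinder(h = 370, r = 13);


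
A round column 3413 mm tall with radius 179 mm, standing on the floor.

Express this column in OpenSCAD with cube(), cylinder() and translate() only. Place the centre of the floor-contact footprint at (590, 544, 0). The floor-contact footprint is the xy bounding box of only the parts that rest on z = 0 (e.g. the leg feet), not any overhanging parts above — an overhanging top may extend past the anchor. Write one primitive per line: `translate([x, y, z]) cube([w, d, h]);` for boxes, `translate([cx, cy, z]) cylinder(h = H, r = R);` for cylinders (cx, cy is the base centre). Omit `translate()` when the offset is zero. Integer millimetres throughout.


translate([590, 544, 0]) cylinder(h = 3413, r = 179);


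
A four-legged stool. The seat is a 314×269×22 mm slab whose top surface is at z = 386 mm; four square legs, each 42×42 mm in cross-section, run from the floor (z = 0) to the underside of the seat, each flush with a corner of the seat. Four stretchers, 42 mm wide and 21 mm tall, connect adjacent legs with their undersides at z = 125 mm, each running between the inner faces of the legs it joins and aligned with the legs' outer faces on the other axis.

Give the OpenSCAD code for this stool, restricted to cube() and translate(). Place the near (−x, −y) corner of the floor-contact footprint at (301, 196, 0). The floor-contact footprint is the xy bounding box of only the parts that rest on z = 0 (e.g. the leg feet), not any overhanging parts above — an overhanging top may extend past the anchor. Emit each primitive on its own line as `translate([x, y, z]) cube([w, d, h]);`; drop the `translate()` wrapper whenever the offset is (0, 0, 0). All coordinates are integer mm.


translate([301, 196, 364]) cube([314, 269, 22]);
translate([301, 196, 0]) cube([42, 42, 364]);
translate([573, 196, 0]) cube([42, 42, 364]);
translate([301, 423, 0]) cube([42, 42, 364]);
translate([573, 423, 0]) cube([42, 42, 364]);
translate([343, 196, 125]) cube([230, 42, 21]);
translate([343, 423, 125]) cube([230, 42, 21]);
translate([301, 238, 125]) cube([42, 185, 21]);
translate([573, 238, 125]) cube([42, 185, 21]);


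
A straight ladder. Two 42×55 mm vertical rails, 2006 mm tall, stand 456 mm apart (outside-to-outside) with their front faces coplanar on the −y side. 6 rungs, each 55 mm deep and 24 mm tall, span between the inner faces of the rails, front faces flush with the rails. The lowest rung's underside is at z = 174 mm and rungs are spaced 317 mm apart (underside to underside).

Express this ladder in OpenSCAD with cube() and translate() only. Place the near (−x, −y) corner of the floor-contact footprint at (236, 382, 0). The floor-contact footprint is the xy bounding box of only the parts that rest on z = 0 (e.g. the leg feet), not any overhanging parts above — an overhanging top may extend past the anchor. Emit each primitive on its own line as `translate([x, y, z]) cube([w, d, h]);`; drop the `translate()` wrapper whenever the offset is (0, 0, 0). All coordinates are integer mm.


translate([236, 382, 0]) cube([42, 55, 2006]);
translate([650, 382, 0]) cube([42, 55, 2006]);
translate([278, 382, 174]) cube([372, 55, 24]);
translate([278, 382, 491]) cube([372, 55, 24]);
translate([278, 382, 808]) cube([372, 55, 24]);
translate([278, 382, 1125]) cube([372, 55, 24]);
translate([278, 382, 1442]) cube([372, 55, 24]);
translate([278, 382, 1759]) cube([372, 55, 24]);


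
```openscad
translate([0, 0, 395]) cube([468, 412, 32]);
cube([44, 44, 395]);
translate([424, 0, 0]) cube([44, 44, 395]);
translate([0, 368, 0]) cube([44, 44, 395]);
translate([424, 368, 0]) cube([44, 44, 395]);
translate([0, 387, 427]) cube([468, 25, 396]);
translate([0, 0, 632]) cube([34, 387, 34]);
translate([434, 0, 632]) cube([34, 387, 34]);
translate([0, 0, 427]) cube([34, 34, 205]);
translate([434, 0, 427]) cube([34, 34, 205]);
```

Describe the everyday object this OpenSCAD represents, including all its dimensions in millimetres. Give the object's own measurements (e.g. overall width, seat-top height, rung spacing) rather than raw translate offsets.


A chair. The seat is a 468×412×32 mm slab with its top at z = 427 mm, on four 44×44 mm corner legs (flush with the seat edges, standing on z = 0). A flat backrest 25 mm thick, 396 mm tall, spans the full seat width and rises from the seat top along its +y edge, rear face flush with the rear of the seat. Two armrests of 34×34 mm section run along each side from the seat's front edge to the front of the backrest, top faces 239 mm above the seat top and outer faces flush with the seat's x-edges; a 34×34 mm post under the front of each armrest stands on the seat at the front corner.


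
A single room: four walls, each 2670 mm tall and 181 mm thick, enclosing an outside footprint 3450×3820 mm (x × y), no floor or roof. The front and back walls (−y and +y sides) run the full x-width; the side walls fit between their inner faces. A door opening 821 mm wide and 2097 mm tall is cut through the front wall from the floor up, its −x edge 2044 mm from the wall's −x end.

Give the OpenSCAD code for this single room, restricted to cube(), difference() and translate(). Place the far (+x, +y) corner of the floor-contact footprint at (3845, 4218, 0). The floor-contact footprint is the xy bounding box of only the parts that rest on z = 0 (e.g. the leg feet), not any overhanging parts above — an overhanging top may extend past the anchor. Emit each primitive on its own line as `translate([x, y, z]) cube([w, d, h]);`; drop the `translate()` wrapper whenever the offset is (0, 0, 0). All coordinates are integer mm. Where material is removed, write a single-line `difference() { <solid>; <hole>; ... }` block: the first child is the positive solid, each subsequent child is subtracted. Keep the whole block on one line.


difference() { translate([395, 398, 0]) cube([3450, 181, 2670]); translate([2439, 398, 0]) cube([821, 181, 2097]); }
translate([395, 4037, 0]) cube([3450, 181, 2670]);
translate([395, 579, 0]) cube([181, 3458, 2670]);
translate([3664, 579, 0]) cube([181, 3458, 2670]);


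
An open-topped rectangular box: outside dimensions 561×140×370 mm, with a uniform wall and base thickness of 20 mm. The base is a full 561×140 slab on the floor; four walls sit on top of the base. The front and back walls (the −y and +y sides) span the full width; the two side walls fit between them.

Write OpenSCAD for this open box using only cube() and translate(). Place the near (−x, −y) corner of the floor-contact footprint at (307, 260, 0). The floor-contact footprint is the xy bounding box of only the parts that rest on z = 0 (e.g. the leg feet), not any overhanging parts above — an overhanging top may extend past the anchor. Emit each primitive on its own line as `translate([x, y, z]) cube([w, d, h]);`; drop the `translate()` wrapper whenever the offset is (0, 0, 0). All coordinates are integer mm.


translate([307, 260, 0]) cube([561, 140, 20]);
translate([307, 260, 20]) cube([561, 20, 350]);
translate([307, 380, 20]) cube([561, 20, 350]);
translate([307, 280, 20]) cube([20, 100, 350]);
translate([848, 280, 20]) cube([20, 100, 350]);


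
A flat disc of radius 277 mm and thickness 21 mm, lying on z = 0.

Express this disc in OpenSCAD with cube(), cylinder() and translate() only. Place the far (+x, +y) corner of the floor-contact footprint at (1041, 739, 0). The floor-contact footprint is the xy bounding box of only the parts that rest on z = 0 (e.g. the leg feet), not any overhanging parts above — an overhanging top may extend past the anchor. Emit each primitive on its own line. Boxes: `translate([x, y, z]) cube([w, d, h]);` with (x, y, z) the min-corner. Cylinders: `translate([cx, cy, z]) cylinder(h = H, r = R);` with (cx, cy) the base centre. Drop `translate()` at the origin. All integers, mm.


translate([764, 462, 0]) cylinder(h = 21, r = 277);


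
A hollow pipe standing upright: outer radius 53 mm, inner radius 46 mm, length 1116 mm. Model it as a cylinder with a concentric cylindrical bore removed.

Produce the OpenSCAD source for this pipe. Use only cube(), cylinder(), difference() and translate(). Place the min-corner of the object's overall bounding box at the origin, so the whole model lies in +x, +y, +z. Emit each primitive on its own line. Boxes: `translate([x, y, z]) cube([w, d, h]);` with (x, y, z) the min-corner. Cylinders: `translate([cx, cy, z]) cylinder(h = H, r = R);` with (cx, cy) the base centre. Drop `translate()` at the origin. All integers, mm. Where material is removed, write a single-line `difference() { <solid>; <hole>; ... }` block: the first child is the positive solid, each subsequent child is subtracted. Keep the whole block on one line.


difference() { translate([53, 53, 0]) cylinder(h = 1116, r = 53); translate([53, 53, 0]) cylinder(h = 1116, r = 46); }


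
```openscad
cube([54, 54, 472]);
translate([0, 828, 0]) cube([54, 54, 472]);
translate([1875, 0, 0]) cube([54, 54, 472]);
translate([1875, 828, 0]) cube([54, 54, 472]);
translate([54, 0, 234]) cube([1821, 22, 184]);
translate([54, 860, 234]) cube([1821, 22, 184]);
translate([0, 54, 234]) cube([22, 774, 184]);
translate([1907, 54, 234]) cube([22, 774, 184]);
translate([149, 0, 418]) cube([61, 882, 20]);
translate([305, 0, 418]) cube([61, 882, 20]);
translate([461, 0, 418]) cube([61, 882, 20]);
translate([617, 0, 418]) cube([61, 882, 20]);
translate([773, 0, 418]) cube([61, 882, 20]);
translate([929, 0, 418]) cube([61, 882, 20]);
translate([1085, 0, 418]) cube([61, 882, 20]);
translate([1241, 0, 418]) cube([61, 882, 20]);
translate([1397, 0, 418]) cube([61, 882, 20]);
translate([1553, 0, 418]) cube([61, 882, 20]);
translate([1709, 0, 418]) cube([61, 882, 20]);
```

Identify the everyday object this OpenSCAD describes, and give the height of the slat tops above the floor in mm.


A bed frame. The slat-top height is 438 mm.

Four posts, four rails, and a row of slats — a bed frame. Slats sit on the rails at z = 234 + 184 = 418; with slat thickness 20, the top is 438 mm.


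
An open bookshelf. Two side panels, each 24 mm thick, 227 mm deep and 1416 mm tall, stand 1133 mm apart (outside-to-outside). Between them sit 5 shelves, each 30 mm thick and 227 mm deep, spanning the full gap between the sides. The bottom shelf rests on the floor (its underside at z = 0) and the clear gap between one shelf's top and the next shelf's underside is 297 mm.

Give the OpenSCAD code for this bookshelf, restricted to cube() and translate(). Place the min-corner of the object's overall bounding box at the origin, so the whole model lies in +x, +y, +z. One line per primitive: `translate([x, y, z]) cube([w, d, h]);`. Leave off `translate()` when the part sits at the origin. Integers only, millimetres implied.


cube([24, 227, 1416]);
translate([1109, 0, 0]) cube([24, 227, 1416]);
translate([24, 0, 0]) cube([1085, 227, 30]);
translate([24, 0, 327]) cube([1085, 227, 30]);
translate([24, 0, 654]) cube([1085, 227, 30]);
translate([24, 0, 981]) cube([1085, 227, 30]);
translate([24, 0, 1308]) cube([1085, 227, 30]);


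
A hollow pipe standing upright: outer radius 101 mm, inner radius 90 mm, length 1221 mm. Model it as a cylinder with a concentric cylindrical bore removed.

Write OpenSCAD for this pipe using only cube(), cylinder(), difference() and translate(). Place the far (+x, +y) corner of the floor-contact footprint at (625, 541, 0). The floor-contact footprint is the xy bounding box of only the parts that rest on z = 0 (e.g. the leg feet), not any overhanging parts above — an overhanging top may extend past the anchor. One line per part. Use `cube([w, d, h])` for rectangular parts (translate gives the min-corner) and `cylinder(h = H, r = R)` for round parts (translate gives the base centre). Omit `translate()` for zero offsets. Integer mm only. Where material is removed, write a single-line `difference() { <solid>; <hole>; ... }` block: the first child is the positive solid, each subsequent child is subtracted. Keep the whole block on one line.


difference() { translate([524, 440, 0]) cylinder(h = 1221, r = 101); translate([524, 440, 0]) cylinder(h = 1221, r = 90); }


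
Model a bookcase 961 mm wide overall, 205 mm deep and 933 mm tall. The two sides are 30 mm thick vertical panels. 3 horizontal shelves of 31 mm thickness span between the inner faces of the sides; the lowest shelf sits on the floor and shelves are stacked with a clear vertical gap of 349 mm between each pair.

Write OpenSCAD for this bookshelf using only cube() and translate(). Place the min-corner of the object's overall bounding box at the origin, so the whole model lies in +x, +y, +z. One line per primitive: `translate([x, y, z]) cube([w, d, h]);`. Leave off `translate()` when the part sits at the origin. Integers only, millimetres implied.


cube([30, 205, 933]);
translate([931, 0, 0]) cube([30, 205, 933]);
translate([30, 0, 0]) cube([901, 205, 31]);
translate([30, 0, 380]) cube([901, 205, 31]);
translate([30, 0, 760]) cube([901, 205, 31]);


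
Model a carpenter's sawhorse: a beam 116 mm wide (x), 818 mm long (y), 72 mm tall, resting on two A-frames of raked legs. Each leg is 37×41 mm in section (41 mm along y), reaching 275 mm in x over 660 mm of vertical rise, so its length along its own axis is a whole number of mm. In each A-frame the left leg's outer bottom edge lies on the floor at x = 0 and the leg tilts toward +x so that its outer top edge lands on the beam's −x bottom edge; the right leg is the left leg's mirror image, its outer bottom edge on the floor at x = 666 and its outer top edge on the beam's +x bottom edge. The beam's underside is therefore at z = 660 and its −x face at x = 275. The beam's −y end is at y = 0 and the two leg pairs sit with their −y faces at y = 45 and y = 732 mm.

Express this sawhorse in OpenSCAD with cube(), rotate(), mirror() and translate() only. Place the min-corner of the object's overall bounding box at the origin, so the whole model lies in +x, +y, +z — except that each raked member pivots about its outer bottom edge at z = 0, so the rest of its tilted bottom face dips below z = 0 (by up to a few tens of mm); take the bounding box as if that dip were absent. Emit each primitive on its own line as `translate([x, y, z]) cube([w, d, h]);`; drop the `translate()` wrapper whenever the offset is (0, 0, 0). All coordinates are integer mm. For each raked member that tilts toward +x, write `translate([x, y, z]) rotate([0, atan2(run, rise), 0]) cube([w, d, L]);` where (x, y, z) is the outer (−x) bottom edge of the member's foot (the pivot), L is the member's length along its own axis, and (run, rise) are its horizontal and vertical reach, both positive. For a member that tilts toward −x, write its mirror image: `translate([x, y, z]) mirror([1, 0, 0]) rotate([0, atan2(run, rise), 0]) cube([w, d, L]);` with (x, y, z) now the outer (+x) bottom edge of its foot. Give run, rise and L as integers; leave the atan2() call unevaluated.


// leg length = √(275² + 660²) = 715
// right-leg outer foot x = 2·275 + 116 = 666
// beam min-corner = (275, 0, 660)
translate([275, 0, 660]) cube([116, 818, 72]);
translate([0, 45, 0]) rotate([0, atan2(275, 660), 0]) cube([37, 41, 715]);
translate([666, 45, 0]) mirror([1, 0, 0]) rotate([0, atan2(275, 660), 0]) cube([37, 41, 715]);
translate([0, 732, 0]) rotate([0, atan2(275, 660), 0]) cube([37, 41, 715]);
translate([666, 732, 0]) mirror([1, 0, 0]) rotate([0, atan2(275, 660), 0]) cube([37, 41, 715]);


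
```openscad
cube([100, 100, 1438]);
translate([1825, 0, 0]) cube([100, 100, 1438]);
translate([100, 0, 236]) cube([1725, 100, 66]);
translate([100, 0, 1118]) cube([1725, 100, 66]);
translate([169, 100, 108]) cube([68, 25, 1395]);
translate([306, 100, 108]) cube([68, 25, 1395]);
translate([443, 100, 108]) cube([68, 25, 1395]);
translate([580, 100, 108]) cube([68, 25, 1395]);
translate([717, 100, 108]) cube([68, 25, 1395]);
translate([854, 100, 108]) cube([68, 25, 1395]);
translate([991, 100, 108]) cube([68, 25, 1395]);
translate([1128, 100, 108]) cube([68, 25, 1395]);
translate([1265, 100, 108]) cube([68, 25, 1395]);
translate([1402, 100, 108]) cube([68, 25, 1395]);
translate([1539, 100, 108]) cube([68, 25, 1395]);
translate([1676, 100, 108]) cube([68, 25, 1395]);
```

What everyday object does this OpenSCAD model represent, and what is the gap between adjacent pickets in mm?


A fence section. The picket gap is 69 mm.

Two posts, two rails, 12 pickets — a fence section. Span 1725 mm holds 12 pickets of 68 mm with 13 equal gaps: ⌊(1725 − 12·68) / 13⌋ = 69 mm.


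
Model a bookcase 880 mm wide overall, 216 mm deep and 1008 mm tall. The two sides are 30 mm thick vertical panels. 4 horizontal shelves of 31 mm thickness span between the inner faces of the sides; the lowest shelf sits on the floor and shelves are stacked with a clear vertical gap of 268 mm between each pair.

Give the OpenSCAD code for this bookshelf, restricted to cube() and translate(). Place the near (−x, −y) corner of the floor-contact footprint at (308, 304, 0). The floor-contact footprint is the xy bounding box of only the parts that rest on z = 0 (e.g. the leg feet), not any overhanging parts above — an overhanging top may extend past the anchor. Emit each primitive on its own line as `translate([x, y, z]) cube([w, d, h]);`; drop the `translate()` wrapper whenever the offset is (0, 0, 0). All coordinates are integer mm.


translate([308, 304, 0]) cube([30, 216, 1008]);
translate([1158, 304, 0]) cube([30, 216, 1008]);
translate([338, 304, 0]) cube([820, 216, 31]);
translate([338, 304, 299]) cube([820, 216, 31]);
translate([338, 304, 598]) cube([820, 216, 31]);
translate([338, 304, 897]) cube([820, 216, 31]);


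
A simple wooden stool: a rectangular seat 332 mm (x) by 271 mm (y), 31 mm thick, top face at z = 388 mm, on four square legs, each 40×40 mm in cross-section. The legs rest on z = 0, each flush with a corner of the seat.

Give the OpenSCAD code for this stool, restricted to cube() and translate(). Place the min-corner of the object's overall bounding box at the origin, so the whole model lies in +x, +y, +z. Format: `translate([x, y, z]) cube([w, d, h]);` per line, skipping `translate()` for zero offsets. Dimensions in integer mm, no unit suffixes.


translate([0, 0, 357]) cube([332, 271, 31]);
cube([40, 40, 357]);
translate([292, 0, 0]) cube([40, 40, 357]);
translate([0, 231, 0]) cube([40, 40, 357]);
translate([292, 231, 0]) cube([40, 40, 357]);


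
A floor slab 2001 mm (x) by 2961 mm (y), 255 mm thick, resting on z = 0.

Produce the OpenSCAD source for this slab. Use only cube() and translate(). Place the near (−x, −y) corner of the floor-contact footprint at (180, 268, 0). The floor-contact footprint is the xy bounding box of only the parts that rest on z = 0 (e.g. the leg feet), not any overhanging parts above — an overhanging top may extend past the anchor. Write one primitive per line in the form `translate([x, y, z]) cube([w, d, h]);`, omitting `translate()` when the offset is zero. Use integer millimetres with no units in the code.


translate([180, 268, 0]) cube([2001, 2961, 255]);


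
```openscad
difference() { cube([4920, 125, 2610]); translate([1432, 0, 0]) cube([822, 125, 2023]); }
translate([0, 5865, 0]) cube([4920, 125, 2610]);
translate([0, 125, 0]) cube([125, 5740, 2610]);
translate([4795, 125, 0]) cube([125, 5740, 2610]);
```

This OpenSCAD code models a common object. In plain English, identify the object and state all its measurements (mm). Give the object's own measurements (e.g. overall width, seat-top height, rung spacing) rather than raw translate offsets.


A single room: four walls, each 2610 mm tall and 125 mm thick, enclosing an outside footprint 4920×5990 mm (x × y), no floor or roof. The front and back walls (−y and +y sides) run the full x-width; the side walls fit between their inner faces. A door opening 822 mm wide and 2023 mm tall is cut through the front wall from the floor up, its −x edge 1432 mm from the wall's −x end.


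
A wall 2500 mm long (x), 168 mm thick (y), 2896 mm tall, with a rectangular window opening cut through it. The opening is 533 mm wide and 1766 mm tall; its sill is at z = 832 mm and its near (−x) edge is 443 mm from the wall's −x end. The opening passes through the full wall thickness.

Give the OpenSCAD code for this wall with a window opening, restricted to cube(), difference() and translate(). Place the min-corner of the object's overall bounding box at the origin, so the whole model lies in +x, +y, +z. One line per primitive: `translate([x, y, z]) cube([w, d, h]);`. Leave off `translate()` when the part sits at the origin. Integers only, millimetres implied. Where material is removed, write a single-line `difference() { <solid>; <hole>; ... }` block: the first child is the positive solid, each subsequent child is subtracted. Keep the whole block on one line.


difference() { cube([2500, 168, 2896]); translate([443, 0, 832]) cube([533, 168, 1766]); }


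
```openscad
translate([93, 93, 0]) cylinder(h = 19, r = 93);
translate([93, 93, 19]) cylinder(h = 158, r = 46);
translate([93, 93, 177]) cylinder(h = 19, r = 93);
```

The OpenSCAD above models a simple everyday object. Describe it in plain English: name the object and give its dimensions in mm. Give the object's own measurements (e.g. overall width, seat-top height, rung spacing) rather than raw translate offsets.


A spool: two coaxial disc flanges of radius 93 mm and thickness 19 mm, joined by a core cylinder of radius 46 mm and height 158 mm. The lower flange rests on z = 0 and the three cylinders share a vertical axis.


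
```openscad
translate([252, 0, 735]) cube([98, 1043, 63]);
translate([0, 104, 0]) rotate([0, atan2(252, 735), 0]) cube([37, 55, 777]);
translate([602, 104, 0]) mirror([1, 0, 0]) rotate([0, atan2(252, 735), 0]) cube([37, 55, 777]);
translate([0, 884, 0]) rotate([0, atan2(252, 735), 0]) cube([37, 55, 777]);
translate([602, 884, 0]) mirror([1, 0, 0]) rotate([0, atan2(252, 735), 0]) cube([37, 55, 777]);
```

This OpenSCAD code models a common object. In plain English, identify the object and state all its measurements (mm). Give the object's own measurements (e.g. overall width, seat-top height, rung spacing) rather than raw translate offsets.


A sawhorse. A 98×1043×63 mm beam (x, y, z) sits on two A-frame leg pairs. Each pair is two raked legs of 37×55 mm section (55 mm along y) splaying symmetrically in x. Each leg rises 735 mm vertically over 252 mm of horizontal reach and is 777 mm long along its own axis. Every leg's outer bottom edge rests on the floor and its outer top edge meets a bottom edge of the beam — the left legs (tilting toward +x) meet the beam's −x bottom edge, the right legs (their mirror images, tilting toward −x) meet its +x bottom edge — so the leg tops tuck under the beam, the beam's underside is 735 mm above the floor, and the feet are 602 mm apart outside-to-outside with the beam centred between them. The two leg pairs are set in 104 mm from either end of the beam.


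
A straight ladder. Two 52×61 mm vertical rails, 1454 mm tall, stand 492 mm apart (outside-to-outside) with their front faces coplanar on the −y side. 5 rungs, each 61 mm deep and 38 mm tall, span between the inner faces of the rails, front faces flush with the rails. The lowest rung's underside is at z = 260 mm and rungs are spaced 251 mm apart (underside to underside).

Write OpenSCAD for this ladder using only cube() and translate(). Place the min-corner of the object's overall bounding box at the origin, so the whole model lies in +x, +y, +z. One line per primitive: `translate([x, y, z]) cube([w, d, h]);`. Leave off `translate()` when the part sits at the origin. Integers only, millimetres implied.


cube([52, 61, 1454]);
translate([440, 0, 0]) cube([52, 61, 1454]);
translate([52, 0, 260]) cube([388, 61, 38]);
translate([52, 0, 511]) cube([388, 61, 38]);
translate([52, 0, 762]) cube([388, 61, 38]);
translate([52, 0, 1013]) cube([388, 61, 38]);
translate([52, 0, 1264]) cube([388, 61, 38]);


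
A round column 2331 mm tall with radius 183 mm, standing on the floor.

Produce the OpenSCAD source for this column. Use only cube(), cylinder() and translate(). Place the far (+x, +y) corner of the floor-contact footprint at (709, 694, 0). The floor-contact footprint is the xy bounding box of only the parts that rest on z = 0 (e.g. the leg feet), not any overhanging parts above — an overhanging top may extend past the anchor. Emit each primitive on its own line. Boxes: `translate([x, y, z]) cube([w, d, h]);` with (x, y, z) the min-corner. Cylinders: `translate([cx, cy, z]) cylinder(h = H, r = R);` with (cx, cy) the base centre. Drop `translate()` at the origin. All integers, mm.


translate([526, 511, 0]) cylinder(h = 2331, r = 183);


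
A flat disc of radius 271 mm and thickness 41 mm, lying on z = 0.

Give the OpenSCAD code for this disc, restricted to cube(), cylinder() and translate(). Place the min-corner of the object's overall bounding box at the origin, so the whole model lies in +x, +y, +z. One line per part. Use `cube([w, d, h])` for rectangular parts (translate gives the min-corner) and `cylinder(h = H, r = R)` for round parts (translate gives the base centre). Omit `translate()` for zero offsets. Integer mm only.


translate([271, 271, 0]) cylinder(h = 41, r = 271);


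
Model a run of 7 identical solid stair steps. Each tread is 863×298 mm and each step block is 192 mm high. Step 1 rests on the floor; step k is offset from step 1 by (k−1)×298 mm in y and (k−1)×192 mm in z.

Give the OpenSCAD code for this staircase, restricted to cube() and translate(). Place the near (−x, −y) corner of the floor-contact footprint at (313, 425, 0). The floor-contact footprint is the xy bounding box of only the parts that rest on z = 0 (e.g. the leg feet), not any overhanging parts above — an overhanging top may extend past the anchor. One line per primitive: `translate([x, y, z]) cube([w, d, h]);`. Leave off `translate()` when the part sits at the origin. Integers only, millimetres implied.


translate([313, 425, 0]) cube([863, 298, 192]);
translate([313, 723, 192]) cube([863, 298, 192]);
translate([313, 1021, 384]) cube([863, 298, 192]);
translate([313, 1319, 576]) cube([863, 298, 192]);
translate([313, 1617, 768]) cube([863, 298, 192]);
translate([313, 1915, 960]) cube([863, 298, 192]);
translate([313, 2213, 1152]) cube([863, 298, 192]);


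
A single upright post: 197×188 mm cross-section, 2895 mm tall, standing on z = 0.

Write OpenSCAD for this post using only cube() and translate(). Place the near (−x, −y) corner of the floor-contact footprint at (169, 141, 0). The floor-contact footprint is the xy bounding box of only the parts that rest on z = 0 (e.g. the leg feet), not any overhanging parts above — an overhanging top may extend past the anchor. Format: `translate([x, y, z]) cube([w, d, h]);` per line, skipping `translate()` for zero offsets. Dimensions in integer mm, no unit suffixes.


translate([169, 141, 0]) cube([197, 188, 2895]);


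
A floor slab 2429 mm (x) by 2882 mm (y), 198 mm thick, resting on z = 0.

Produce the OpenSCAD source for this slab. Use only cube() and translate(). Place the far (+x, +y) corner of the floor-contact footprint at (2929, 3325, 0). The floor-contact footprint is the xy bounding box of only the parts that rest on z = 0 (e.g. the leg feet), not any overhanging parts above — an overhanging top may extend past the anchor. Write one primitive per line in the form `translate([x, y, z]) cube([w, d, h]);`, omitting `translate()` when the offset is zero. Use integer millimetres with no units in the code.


translate([500, 443, 0]) cube([2429, 2882, 198]);
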